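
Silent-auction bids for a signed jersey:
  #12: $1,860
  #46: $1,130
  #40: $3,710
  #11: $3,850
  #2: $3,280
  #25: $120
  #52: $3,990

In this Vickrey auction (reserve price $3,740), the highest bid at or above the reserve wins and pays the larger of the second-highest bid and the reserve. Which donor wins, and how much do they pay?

#52 pays $3,850

Bids in order: 3,990 (#52) > 3,850 (#11) > 3,710 (#40) > 3,280 (#2) > 1,860 (#12) > 1,130 (#46) > …
Highest eligible bid: #52 at $3,990.
Second-highest bid $3,850 exceeds the reserve $3,740 → payment $3,850.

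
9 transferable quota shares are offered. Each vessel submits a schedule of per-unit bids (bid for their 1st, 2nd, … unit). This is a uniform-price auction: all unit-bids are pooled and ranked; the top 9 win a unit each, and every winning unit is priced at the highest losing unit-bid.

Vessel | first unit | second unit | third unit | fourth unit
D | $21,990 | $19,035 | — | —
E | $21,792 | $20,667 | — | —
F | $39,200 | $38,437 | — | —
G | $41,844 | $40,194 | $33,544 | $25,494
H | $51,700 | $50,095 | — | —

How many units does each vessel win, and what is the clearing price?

D 1, F 2, G 4, H 2; clearing price $21,792

All unit-bids, highest first — top 9: 51,700 (H-1), 50,095 (H-2), 41,844 (G-1), 40,194 (G-2), 39,200 (F-1), 38,437 (F-2), 33,544 (G-3), 25,494 (G-4), 21,990 (D-1)
The (k+1)-th unit-bid is $21,792.
Allocation: D 1, F 2, G 4, H 2.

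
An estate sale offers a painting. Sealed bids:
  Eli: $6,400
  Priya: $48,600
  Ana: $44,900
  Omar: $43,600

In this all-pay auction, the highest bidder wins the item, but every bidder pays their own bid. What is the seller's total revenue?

All-pay auction: the highest bidder wins the item, but every bidder pays their own bid.
Bids ranked: 48,600 (Priya) > 44,900 (Ana) > 43,600 (Omar) > 6,400 (Eli)
Priya wins with the top bid; all bids are sunk regardless.
Every bidder forfeits their bid regardless of winning.
Revenue = 6,400 + 48,600 + 44,900 + 43,600 = $143,500.

Total revenue: $143,500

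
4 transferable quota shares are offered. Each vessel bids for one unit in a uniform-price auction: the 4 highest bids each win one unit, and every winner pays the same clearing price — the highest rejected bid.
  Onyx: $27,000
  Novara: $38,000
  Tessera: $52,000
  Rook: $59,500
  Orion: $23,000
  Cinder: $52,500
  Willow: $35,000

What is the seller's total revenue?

Ordering the bids: 59,500 (Rook), 52,500 (Cinder), 52,000 (Tessera), 38,000 (Novara), 35,000 (Willow), 27,000 (Onyx), …
The 4 highest are Rook, Cinder, Tessera, Novara.
Highest unsuccessful bid: $35,000 → clearing price.
Total revenue = 4 × $35,000 = $140,000.

Total revenue: $140,000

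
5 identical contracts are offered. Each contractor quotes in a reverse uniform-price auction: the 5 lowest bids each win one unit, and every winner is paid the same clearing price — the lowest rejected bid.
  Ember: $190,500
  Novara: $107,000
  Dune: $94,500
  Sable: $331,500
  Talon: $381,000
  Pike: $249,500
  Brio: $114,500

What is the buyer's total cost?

Bids ranked low→high: 94,500 (Dune), 107,000 (Novara), 114,500 (Brio), 190,500 (Ember), 249,500 (Pike), 331,500 (Sable), 381,000 (Talon)
The 5 lowest are Dune, Novara, Brio, Ember, Pike.
Clearing price = lowest rejected bid = $331,500.
Total cost = 5 × $331,500 = $1,657,500.

Total cost: $1,657,500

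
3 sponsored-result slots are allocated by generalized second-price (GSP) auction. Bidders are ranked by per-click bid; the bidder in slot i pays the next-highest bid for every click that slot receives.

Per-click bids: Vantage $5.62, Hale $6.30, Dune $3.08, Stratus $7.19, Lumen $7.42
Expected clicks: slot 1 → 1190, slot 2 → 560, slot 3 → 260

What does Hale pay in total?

Per-click bids in order: $7.42 (Lumen) > $7.19 (Stratus) > $6.30 (Hale) > $5.62 (Vantage) > …
Hale holds slot 3 → pays next bid $5.62 × 260 clicks = $1461.20.

Hale pays $1461.20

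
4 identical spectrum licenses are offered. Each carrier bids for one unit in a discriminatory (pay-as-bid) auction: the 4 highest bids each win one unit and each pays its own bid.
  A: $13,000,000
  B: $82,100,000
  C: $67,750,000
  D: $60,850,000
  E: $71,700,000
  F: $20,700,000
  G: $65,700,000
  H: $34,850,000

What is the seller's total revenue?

Total revenue: $287,250,000

Bids ranked high→low: 82,100,000 (B), 71,700,000 (E), 67,750,000 (C), 65,700,000 (G), 60,850,000 (D), 34,850,000 (H), …
The 4 highest are B, E, C, G.
Total revenue = 82,100,000 + 71,700,000 + 67,750,000 + 65,700,000 = $287,250,000.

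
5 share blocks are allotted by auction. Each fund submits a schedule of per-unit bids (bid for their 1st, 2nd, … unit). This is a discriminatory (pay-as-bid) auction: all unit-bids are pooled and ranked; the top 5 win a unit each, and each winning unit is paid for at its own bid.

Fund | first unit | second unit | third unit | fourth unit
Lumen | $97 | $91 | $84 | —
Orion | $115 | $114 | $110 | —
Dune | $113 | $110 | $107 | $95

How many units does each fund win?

Dune 2, Orion 3

All unit-bids, highest first — top 5: 115 (Orion-1), 114 (Orion-2), 113 (Dune-1), 110 (Orion-3), 110 (Dune-2)
Next rejected bid: $107 (not a price — pay-as-bid).
Allocation: Dune 2, Orion 3.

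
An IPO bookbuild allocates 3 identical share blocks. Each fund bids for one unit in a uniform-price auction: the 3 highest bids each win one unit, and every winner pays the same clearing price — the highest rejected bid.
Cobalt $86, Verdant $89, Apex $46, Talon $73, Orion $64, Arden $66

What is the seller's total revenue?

Total revenue: $198

Sorting: 89 (Verdant), 86 (Cobalt), 73 (Talon), 66 (Arden), 64 (Orion), …
The 3 highest are Verdant, Cobalt, Talon.
First losing bid is Arden's $66, which sets the uniform price.
Total revenue = 3 × $66 = $198.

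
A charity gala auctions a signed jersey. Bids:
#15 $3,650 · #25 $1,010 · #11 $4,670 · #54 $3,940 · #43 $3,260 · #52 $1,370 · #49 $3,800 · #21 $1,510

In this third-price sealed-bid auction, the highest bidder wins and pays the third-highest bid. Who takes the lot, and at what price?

#11 pays $3,800

Bids in order: 4,670 (#11) > 3,940 (#54) > 3,800 (#49) > 3,650 (#15) > 3,260 (#43) > 1,510 (#21) > …
#11 wins; payment is bid #3 in the ranking = $3,800.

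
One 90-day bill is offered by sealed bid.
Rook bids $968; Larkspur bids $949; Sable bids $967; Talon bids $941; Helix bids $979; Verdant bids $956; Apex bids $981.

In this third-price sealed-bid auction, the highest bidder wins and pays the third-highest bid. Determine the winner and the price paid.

Apex pays $968

Third-price sealed-bid auction: the highest bidder wins and pays the third-highest bid.
Bids in order: 981 (Apex) > 979 (Helix) > 968 (Rook) > 967 (Sable) > 956 (Verdant) > 949 (Larkspur) > …
Apex wins; payment is bid #3 in the ranking = $968.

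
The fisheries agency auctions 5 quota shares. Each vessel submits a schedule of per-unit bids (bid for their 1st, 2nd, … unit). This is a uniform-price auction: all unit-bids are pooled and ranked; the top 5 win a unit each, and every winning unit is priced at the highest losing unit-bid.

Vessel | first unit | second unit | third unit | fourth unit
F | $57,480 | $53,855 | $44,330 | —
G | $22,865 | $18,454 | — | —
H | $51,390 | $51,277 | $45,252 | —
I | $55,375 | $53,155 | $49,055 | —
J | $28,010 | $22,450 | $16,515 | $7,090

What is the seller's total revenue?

All unit-bids, highest first — top 5: 57,480 (F-1), 55,375 (I-1), 53,855 (F-2), 53,155 (I-2), 51,390 (H-1)
The (k+1)-th unit-bid is $51,277.
Allocation: F 2, H 1, I 2. Every unit priced at $51,277.
Revenue = 5 × 51,277 = $256,385.

Total revenue: $256,385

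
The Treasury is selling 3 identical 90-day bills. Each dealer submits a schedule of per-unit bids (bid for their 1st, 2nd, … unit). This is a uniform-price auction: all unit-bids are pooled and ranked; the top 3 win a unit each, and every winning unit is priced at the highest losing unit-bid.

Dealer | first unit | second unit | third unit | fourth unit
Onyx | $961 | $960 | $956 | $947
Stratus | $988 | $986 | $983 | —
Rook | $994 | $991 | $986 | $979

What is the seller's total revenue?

Pooled unit-bids ranked (top 3): 994 (Rook-1), 991 (Rook-2), 988 (Stratus-1)
The (k+1)-th unit-bid is $986.
Allocation: Rook 2, Stratus 1. Every unit priced at $986.
Revenue = 3 × 986 = $2,958.

Total revenue: $2,958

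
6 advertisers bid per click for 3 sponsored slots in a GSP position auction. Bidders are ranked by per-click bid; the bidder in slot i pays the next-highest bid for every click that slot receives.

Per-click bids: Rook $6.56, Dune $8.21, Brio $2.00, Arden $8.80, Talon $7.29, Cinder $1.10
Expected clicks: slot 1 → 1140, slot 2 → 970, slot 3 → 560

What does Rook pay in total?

Rook pays $0.00

Per-click bids in order: $8.80 (Arden) > $8.21 (Dune) > $7.29 (Talon) > $6.56 (Rook) > …
Rook ranks below slot 3 → no slot, pays nothing.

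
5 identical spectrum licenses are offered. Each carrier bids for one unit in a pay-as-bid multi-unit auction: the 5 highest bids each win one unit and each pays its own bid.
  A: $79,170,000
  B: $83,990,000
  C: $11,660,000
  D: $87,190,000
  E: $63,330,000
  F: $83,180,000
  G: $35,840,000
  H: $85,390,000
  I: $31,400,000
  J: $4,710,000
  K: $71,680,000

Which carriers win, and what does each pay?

Ordering the bids: 87,190,000 (D), 85,390,000 (H), 83,990,000 (B), 83,180,000 (F), 79,170,000 (A), 71,680,000 (K), 63,330,000 (E), …
Winners (5 units): D, H, B, F, A.
Each winner pays its own bid: D $87,190,000, H $85,390,000, B $83,990,000, F $83,180,000, A $79,170,000.

D $87,190,000, H $85,390,000, B $83,990,000, F $83,180,000, A $79,170,000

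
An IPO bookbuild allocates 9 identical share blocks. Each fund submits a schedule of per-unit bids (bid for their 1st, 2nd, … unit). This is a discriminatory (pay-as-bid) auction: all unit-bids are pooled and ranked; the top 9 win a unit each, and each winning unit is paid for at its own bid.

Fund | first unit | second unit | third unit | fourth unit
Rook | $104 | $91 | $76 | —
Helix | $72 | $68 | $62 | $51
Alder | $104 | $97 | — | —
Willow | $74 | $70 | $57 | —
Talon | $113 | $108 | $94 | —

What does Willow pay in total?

Willow pays $74

All unit-bids, highest first — top 9: 113 (Talon-1), 108 (Talon-2), 104 (Rook-1), 104 (Alder-1), 97 (Alder-2), 94 (Talon-3), 91 (Rook-2), 76 (Rook-3), 74 (Willow-1)
Next rejected bid: $72 (not a price — pay-as-bid).
Willow's winning unit-bids: 74 = $74.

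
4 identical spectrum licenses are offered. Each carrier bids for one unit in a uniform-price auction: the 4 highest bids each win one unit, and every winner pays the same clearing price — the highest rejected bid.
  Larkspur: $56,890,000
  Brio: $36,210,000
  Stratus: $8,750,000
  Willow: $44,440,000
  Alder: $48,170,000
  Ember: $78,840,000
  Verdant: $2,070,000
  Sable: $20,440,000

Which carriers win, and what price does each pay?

Bids ranked high→low: 78,840,000 (Ember), 56,890,000 (Larkspur), 48,170,000 (Alder), 44,440,000 (Willow), 36,210,000 (Brio), 20,440,000 (Sable), …
Winners (4 units): Ember, Larkspur, Alder, Willow.
First losing bid is Brio's $36,210,000, which sets the uniform price.

Ember, Larkspur, Alder, Willow; each pays $36,210,000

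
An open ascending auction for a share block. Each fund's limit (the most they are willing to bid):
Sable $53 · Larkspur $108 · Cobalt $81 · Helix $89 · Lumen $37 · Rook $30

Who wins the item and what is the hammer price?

Larkspur wins at $89

Rule: the price rises until one bidder remains; the winner pays the price at which the last rival dropped out.
Limits in order: 108 (Larkspur) > 89 (Helix) > 81 (Cobalt) > 53 (Sable) > 37 (Lumen) > 30 (Rook)
Once the price passes $89, only Larkspur is left; the hammer falls at Helix's limit of $89.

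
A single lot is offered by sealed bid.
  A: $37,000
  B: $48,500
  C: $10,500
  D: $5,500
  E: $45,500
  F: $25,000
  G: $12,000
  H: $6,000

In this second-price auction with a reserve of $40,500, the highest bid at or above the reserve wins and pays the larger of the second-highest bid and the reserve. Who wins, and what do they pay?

Sorting bids: 48,500 (B) > 45,500 (E) > 37,000 (A) > 25,000 (F) > 12,000 (G) > 10,500 (C) > …
B has the top bid at or above the reserve ($48,500).
Second-highest bid $45,500 exceeds the reserve $40,500 → payment $45,500.

B pays $45,500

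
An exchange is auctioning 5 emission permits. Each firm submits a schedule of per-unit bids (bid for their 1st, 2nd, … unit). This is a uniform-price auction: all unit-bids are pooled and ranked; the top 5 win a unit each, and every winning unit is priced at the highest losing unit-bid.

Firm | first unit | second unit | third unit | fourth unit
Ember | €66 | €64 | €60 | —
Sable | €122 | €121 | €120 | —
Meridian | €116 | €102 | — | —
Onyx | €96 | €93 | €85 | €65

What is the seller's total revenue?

Total revenue: €480

Pooled unit-bids ranked (top 5): 122 (Sable-1), 121 (Sable-2), 120 (Sable-3), 116 (Meridian-1), 102 (Meridian-2)
Highest rejected unit-bid = €96.
Allocation: Meridian 2, Sable 3. Every unit priced at €96.
Revenue = 5 × 96 = €480.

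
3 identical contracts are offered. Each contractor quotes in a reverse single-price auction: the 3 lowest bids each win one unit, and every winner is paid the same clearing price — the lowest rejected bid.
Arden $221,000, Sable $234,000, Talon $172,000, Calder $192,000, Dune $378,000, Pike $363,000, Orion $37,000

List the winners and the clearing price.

Orion, Talon, Calder; each is paid $221,000

Sorting: 37,000 (Orion), 172,000 (Talon), 192,000 (Calder), 221,000 (Arden), 234,000 (Sable), …
Lowest 3: Orion, Talon, Calder.
Lowest unsuccessful bid: $221,000 → clearing price.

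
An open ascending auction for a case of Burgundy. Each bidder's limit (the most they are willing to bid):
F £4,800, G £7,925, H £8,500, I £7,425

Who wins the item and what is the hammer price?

H wins at £7,925

Rule: the price rises until one bidder remains; the winner pays the price at which the last rival dropped out.
Limits ranked: 8,500 (H) > 7,925 (G) > 7,425 (I) > 4,800 (F)
Bidding ends when G exits at £7,925; H takes it.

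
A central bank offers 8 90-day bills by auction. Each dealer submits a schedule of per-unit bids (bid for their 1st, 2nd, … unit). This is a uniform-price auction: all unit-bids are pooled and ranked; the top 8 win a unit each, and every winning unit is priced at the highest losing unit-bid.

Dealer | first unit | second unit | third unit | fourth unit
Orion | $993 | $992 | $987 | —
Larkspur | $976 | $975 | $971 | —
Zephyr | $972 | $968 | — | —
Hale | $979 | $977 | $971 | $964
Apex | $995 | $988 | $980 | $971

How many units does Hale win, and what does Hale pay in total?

Pooled unit-bids ranked (top 8): 995 (Apex-1), 993 (Orion-1), 992 (Orion-2), 988 (Apex-2), 987 (Orion-3), 980 (Apex-3), 979 (Hale-1), 977 (Hale-2)
First bid not allocated: $976.
Hale wins 2 unit(s) at $976 each.

Hale: 2 units, pays $1,952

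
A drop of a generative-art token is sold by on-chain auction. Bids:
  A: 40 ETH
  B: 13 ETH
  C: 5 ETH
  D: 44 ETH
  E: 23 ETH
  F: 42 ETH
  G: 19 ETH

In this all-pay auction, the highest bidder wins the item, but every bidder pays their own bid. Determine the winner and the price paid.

Sorting bids: 44 (D) > 42 (F) > 40 (A) > 23 (E) > 19 (G) > 13 (B) > …
D wins with the top bid; all bids are sunk regardless.

D pays 44 ETH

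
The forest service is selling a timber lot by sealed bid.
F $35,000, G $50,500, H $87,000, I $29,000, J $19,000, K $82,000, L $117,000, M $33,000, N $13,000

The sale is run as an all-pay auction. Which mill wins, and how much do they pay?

L pays $117,000

Bids ranked: 117,000 (L) > 87,000 (H) > 82,000 (K) > 50,500 (G) > 35,000 (F) > 33,000 (M) > …
L is highest and takes the item; every bidder forfeits their bid.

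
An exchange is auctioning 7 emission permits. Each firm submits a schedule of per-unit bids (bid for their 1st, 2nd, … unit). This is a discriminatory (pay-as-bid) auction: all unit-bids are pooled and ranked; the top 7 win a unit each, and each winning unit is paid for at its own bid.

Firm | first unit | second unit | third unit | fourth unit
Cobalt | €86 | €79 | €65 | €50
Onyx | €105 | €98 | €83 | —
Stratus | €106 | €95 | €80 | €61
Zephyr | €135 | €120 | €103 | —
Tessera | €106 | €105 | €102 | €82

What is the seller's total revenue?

Pooled unit-bids ranked (top 7): 135 (Zephyr-1), 120 (Zephyr-2), 106 (Stratus-1), 106 (Tessera-1), 105 (Onyx-1), 105 (Tessera-2), 103 (Zephyr-3)
Next rejected bid: €102 (not a price — pay-as-bid).
Each winning unit pays its own bid.
Revenue = 135 + 120 + 106 + 106 + 105 + 105 + 103 = €780.

Total revenue: €780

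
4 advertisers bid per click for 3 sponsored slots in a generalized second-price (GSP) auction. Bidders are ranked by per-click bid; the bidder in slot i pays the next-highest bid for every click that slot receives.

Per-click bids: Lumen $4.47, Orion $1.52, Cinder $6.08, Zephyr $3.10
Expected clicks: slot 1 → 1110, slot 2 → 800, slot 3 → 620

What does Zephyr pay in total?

Per-click bids in order: $6.08 (Cinder) > $4.47 (Lumen) > $3.10 (Zephyr) > $1.52 (Orion)
Zephyr holds slot 3 → pays next bid $1.52 × 620 clicks = $942.40.

Zephyr pays $942.40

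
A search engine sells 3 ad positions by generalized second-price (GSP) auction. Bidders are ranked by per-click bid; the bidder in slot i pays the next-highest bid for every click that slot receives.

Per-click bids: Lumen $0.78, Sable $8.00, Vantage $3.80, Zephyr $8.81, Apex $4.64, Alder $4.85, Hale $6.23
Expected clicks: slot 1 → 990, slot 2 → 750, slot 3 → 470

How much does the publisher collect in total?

Total revenue: $14872.00

Sorting advertisers: $8.81 (Zephyr) > $8.00 (Sable) > $6.23 (Hale) > $4.85 (Alder) > …
Slot 1: Zephyr pays $8.00 × 990 = $7920.00
Slot 2: Sable pays $6.23 × 750 = $4672.50
Slot 3: Hale pays $4.85 × 470 = $2279.50
Total = $14872.00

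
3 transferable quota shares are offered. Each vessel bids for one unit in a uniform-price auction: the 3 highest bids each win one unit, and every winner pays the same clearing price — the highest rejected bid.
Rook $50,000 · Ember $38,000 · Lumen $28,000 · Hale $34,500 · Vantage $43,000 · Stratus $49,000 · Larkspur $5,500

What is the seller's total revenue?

Total revenue: $114,000

Sorting: 50,000 (Rook), 49,000 (Stratus), 43,000 (Vantage), 38,000 (Ember), 34,500 (Hale), …
The 3 highest are Rook, Stratus, Vantage.
Highest unsuccessful bid: $38,000 → clearing price.
Total revenue = 3 × $38,000 = $114,000.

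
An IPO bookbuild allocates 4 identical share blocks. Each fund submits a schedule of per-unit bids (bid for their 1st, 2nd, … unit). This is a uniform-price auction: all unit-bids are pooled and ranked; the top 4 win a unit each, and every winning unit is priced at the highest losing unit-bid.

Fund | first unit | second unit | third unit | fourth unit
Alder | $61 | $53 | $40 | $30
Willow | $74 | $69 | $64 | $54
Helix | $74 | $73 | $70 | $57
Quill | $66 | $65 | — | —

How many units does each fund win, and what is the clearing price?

Helix 3, Willow 1; clearing price $69

Merging the schedules and taking the best 4: 74 (Willow-1), 74 (Helix-1), 73 (Helix-2), 70 (Helix-3)
Highest rejected unit-bid = $69.
Allocation: Helix 3, Willow 1.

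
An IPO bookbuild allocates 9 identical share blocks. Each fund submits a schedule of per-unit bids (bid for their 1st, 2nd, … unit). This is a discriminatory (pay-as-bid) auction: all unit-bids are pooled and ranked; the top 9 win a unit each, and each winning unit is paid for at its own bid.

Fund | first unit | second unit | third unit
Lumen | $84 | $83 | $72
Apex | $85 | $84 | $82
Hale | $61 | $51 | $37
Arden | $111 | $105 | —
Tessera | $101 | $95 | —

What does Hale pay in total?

Hale pays $0

Pooled unit-bids ranked (top 9): 111 (Arden-1), 105 (Arden-2), 101 (Tessera-1), 95 (Tessera-2), 85 (Apex-1), 84 (Lumen-1), 84 (Apex-2), 83 (Lumen-2), 82 (Apex-3)
Next rejected bid: $72 (not a price — pay-as-bid).
Hale wins no units.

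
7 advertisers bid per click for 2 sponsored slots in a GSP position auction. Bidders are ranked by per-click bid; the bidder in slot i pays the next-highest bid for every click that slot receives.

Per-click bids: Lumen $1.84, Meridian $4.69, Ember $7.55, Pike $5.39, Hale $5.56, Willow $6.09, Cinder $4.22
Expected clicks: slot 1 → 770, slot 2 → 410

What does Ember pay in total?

Ember pays $4689.30

Ranked by bid: $7.55 (Ember) > $6.09 (Willow) > $5.56 (Hale) > …
Ember holds slot 1 → pays next bid $6.09 × 770 clicks = $4689.30.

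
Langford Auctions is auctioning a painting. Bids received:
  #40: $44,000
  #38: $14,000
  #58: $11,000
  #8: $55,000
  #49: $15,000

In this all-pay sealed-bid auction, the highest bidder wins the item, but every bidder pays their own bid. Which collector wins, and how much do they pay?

#8 pays $55,000

All-pay sealed-bid auction: the highest bidder wins the item, but every bidder pays their own bid.
Bids ranked: 55,000 (#8) > 44,000 (#40) > 15,000 (#49) > 14,000 (#38) > 11,000 (#58)
#8 is highest and takes the item; every bidder forfeits their bid.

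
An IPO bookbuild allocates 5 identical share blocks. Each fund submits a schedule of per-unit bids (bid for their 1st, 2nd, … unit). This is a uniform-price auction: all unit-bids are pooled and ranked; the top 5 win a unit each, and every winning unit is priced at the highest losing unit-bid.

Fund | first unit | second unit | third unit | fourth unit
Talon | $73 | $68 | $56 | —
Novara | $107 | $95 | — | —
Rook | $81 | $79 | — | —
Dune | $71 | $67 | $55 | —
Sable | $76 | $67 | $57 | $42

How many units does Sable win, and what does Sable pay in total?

Merging the schedules and taking the best 5: 107 (Novara-1), 95 (Novara-2), 81 (Rook-1), 79 (Rook-2), 76 (Sable-1)
The (k+1)-th unit-bid is $73.
Sable wins 1 unit(s) at $73 each.

Sable: 1 unit, pays $73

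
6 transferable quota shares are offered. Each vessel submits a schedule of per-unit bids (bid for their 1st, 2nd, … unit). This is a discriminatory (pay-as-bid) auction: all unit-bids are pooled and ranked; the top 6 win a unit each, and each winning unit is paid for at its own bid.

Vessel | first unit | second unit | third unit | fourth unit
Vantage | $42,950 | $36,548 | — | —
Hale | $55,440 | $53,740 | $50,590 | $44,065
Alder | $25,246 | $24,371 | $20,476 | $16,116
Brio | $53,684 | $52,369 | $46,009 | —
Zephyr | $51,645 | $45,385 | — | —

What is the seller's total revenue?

Pooled unit-bids ranked (top 6): 55,440 (Hale-1), 53,740 (Hale-2), 53,684 (Brio-1), 52,369 (Brio-2), 51,645 (Zephyr-1), 50,590 (Hale-3)
Next rejected bid: $46,009 (not a price — pay-as-bid).
Each winning unit pays its own bid.
Revenue = 55,440 + 53,740 + 53,684 + 52,369 + 51,645 + 50,590 = $317,468.

Total revenue: $317,468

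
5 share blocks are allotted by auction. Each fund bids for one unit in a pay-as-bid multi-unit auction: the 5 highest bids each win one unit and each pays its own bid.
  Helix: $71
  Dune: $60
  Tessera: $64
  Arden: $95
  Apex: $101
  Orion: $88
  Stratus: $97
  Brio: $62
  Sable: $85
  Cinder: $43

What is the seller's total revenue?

Sorting: 101 (Apex), 97 (Stratus), 95 (Arden), 88 (Orion), 85 (Sable), 71 (Helix), 64 (Tessera), …
The 5 highest are Apex, Stratus, Arden, Orion, Sable.
Total revenue = 101 + 97 + 95 + 88 + 85 = $466.

Total revenue: $466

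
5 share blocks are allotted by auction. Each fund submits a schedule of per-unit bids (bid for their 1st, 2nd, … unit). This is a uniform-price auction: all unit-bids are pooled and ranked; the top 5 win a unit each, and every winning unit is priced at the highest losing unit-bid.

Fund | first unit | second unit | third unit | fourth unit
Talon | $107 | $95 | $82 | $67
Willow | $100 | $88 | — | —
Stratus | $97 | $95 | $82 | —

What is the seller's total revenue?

Total revenue: $440

Merging the schedules and taking the best 5: 107 (Talon-1), 100 (Willow-1), 97 (Stratus-1), 95 (Talon-2), 95 (Stratus-2)
First bid not allocated: $88.
Allocation: Stratus 2, Talon 2, Willow 1. Every unit priced at $88.
Revenue = 5 × 88 = $440.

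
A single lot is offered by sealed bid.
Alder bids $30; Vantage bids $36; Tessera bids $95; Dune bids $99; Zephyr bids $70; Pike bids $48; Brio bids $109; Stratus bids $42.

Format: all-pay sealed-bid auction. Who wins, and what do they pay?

All-pay sealed-bid auction: the highest bidder wins the item, but every bidder pays their own bid.
Bids in order: 109 (Brio) > 99 (Dune) > 95 (Tessera) > 70 (Zephyr) > 48 (Pike) > 42 (Stratus) > …
Brio is highest and takes the item; every bidder forfeits their bid.

Brio pays $109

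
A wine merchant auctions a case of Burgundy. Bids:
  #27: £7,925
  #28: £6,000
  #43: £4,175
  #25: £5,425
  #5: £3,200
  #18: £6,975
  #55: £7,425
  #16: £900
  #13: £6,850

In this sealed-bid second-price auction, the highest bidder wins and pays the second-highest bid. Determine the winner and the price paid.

#27 pays £7,425

Bids ranked: 7,925 (#27) > 7,425 (#55) > 6,975 (#18) > 6,850 (#13) > 6,000 (#28) > 5,425 (#25) > …
#27 wins with the highest bid; price is set by the runner-up at £7,425.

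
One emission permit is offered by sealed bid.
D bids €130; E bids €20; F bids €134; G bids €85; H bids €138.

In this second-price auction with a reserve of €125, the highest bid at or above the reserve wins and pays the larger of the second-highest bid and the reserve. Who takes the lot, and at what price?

Rule: the highest bid at or above the reserve wins and pays the larger of the second-highest bid and the reserve.
Bids ranked: 138 (H) > 134 (F) > 130 (D) > 85 (G) > 20 (E)
H has the top bid at or above the reserve (€138).
Second-highest bid €134 exceeds the reserve €125 → payment €134.

H pays €134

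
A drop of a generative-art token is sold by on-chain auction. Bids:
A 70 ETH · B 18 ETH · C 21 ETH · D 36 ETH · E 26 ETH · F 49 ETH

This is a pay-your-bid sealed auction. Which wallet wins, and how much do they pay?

A pays 70 ETH

Bids in order: 70 (A) > 49 (F) > 36 (D) > 26 (E) > 21 (C) > 18 (B)
A is highest → pays own bid, 70 ETH.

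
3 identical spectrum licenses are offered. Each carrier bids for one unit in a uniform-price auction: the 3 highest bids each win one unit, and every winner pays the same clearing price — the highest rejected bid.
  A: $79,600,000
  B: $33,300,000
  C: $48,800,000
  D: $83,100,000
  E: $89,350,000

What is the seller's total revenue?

Total revenue: $146,400,000

Bids ranked high→low: 89,350,000 (E), 83,100,000 (D), 79,600,000 (A), 48,800,000 (C), 33,300,000 (B)
Top 3: E, D, A.
First losing bid is C's $48,800,000, which sets the uniform price.
Total revenue = 3 × $48,800,000 = $146,400,000.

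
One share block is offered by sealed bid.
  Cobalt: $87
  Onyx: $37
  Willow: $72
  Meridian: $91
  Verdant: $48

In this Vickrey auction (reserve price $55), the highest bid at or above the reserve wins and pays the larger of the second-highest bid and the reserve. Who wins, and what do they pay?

Meridian pays $87

Rule: the highest bid at or above the reserve wins and pays the larger of the second-highest bid and the reserve.
Bids in order: 91 (Meridian) > 87 (Cobalt) > 72 (Willow) > 48 (Verdant) > 37 (Onyx)
Highest eligible bid: Meridian at $91.
Second-highest bid $87 exceeds the reserve $55 → payment $87.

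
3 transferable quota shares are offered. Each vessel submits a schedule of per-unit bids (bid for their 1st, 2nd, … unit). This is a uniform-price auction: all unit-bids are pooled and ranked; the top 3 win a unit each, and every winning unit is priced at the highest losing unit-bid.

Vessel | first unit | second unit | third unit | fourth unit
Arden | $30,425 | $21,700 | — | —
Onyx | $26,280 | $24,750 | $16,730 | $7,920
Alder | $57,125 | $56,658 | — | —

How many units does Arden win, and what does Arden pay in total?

Merging the schedules and taking the best 3: 57,125 (Alder-1), 56,658 (Alder-2), 30,425 (Arden-1)
Highest rejected unit-bid = $26,280.
Arden wins 1 unit(s) at $26,280 each.

Arden: 1 unit, pays $26,280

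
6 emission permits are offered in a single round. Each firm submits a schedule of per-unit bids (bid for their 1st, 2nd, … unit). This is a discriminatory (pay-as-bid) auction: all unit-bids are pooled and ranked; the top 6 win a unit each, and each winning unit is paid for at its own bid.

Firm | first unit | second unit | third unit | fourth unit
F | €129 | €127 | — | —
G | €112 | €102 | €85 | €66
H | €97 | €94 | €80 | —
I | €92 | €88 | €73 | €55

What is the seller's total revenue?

Total revenue: €661

Pooled unit-bids ranked (top 6): 129 (F-1), 127 (F-2), 112 (G-1), 102 (G-2), 97 (H-1), 94 (H-2)
Next rejected bid: €92 (not a price — pay-as-bid).
Each winning unit pays its own bid.
Revenue = 129 + 127 + 112 + 102 + 97 + 94 = €661.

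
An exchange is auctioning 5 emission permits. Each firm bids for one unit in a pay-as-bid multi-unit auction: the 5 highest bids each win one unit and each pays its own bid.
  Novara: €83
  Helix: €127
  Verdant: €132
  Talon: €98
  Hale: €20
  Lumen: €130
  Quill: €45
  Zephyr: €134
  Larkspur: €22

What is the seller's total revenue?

Ordering the bids: 134 (Zephyr), 132 (Verdant), 130 (Lumen), 127 (Helix), 98 (Talon), 83 (Novara), 45 (Quill), …
Winners (5 units): Zephyr, Verdant, Lumen, Helix, Talon.
Total revenue = 134 + 132 + 130 + 127 + 98 = €621.

Total revenue: €621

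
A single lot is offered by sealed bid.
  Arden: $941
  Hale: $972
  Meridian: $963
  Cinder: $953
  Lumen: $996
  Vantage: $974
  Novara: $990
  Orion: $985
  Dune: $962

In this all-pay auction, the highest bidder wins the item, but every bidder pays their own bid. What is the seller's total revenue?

All-pay auction: the highest bidder wins the item, but every bidder pays their own bid.
Bids in order: 996 (Lumen) > 990 (Novara) > 985 (Orion) > 974 (Vantage) > 972 (Hale) > 963 (Meridian) > …
Lumen wins with the top bid; all bids are sunk regardless.
Every bidder forfeits their bid regardless of winning.
Revenue = 941 + 972 + 963 + 953 + 996 + 974 + 990 + 985 + 962 = $8,736.

Total revenue: $8,736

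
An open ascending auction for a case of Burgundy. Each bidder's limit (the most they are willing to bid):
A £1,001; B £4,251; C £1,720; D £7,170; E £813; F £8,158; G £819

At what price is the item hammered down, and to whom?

F wins at £7,170

Rule: the price rises until one bidder remains; the winner pays the price at which the last rival dropped out.
Sorting limits: 8,158 (F) > 7,170 (D) > 4,251 (B) > 1,720 (C) > 1,001 (A) > 819 (G) > …
Bidding ends when D exits at £7,170; F takes it.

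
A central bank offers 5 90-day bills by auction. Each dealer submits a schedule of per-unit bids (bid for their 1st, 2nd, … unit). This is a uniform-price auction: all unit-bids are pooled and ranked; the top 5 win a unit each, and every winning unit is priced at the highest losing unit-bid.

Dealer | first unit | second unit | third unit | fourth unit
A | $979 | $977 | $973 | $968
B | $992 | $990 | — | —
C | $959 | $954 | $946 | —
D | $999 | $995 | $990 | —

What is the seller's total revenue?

All unit-bids, highest first — top 5: 999 (D-1), 995 (D-2), 992 (B-1), 990 (B-2), 990 (D-3)
The (k+1)-th unit-bid is $979.
Allocation: B 2, D 3. Every unit priced at $979.
Revenue = 5 × 979 = $4,895.

Total revenue: $4,895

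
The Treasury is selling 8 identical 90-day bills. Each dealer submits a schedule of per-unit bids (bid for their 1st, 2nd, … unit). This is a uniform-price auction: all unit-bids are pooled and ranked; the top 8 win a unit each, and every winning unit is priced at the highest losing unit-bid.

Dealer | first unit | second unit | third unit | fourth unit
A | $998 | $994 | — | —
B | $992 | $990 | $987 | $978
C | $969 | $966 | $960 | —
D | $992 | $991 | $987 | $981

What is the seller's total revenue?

All unit-bids, highest first — top 8: 998 (A-1), 994 (A-2), 992 (B-1), 992 (D-1), 991 (D-2), 990 (B-2), 987 (B-3), 987 (D-3)
Highest rejected unit-bid = $981.
Allocation: A 2, B 3, D 3. Every unit priced at $981.
Revenue = 8 × 981 = $7,848.

Total revenue: $7,848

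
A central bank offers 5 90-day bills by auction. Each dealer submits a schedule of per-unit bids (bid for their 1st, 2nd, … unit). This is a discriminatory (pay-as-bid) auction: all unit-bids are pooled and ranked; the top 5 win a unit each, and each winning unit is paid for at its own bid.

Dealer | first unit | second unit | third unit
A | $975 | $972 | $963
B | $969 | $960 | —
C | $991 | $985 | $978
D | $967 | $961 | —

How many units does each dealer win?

Pooled unit-bids ranked (top 5): 991 (C-1), 985 (C-2), 978 (C-3), 975 (A-1), 972 (A-2)
Next rejected bid: $969 (not a price — pay-as-bid).
Allocation: A 2, C 3.

A 2, C 3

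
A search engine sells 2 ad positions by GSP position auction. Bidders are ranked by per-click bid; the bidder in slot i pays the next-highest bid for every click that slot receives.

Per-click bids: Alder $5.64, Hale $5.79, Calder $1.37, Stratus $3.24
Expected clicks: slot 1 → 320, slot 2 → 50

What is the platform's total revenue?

Ranked by bid: $5.79 (Hale) > $5.64 (Alder) > $3.24 (Stratus) > …
Slot 1: Hale pays $5.64 × 320 = $1804.80
Slot 2: Alder pays $3.24 × 50 = $162.00
Total = $1966.80

Total revenue: $1966.80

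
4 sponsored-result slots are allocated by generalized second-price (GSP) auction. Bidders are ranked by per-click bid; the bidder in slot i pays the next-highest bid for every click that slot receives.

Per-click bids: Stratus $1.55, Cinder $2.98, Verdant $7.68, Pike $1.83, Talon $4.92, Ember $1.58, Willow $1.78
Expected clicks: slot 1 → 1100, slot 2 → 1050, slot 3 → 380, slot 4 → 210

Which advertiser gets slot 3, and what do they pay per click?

Sorting advertisers: $7.68 (Verdant) > $4.92 (Talon) > $2.98 (Cinder) > $1.83 (Pike) > $1.78 (Willow) > …
Slot 3 goes to the third-ranked bidder, Cinder, who pays the next bid down: $1.83/click.

Cinder; $1.83 per click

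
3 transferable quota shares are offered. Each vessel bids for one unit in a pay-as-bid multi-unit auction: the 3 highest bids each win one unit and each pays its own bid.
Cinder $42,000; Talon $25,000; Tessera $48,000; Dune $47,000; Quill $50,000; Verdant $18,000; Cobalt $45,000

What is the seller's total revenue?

Total revenue: $145,000

Sorting: 50,000 (Quill), 48,000 (Tessera), 47,000 (Dune), 45,000 (Cobalt), 42,000 (Cinder), …
Top 3: Quill, Tessera, Dune.
Total revenue = 50,000 + 48,000 + 47,000 = $145,000.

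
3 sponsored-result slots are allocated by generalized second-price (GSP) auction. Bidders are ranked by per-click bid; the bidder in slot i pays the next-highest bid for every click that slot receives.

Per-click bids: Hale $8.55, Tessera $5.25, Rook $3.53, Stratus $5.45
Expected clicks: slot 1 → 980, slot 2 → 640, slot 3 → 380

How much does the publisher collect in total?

Per-click bids in order: $8.55 (Hale) > $5.45 (Stratus) > $5.25 (Tessera) > $3.53 (Rook)
Slot 1: Hale pays $5.45 × 980 = $5341.00
Slot 2: Stratus pays $5.25 × 640 = $3360.00
Slot 3: Tessera pays $3.53 × 380 = $1341.40
Total = $10042.40

Total revenue: $10042.40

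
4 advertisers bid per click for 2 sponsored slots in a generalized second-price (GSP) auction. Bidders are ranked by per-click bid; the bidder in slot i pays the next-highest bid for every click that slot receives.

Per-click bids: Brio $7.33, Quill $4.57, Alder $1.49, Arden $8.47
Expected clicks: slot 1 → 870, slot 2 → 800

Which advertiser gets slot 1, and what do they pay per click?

Per-click bids in order: $8.47 (Arden) > $7.33 (Brio) > $4.57 (Quill) > …
Slot 1 goes to the first-ranked bidder, Arden, who pays the next bid down: $7.33/click.

Arden; $7.33 per click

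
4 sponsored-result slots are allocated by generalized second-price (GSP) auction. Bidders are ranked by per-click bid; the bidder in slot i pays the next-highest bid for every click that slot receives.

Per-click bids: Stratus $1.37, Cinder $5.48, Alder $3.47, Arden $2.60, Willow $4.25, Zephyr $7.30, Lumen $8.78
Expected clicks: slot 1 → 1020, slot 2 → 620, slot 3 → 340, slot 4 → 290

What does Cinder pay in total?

Ranked by bid: $8.78 (Lumen) > $7.30 (Zephyr) > $5.48 (Cinder) > $4.25 (Willow) > $3.47 (Alder) > …
Cinder holds slot 3 → pays next bid $4.25 × 340 clicks = $1445.00.

Cinder pays $1445.00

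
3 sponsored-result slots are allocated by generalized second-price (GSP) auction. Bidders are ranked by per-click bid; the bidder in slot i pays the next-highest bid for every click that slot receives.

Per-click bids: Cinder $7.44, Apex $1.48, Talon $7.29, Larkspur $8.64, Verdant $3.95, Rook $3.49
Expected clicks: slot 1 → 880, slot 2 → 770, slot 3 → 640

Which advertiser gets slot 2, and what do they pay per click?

Cinder; $7.29 per click

Ranked by bid: $8.64 (Larkspur) > $7.44 (Cinder) > $7.29 (Talon) > $3.95 (Verdant) > …
Slot 2 goes to the second-ranked bidder, Cinder, who pays the next bid down: $7.29/click.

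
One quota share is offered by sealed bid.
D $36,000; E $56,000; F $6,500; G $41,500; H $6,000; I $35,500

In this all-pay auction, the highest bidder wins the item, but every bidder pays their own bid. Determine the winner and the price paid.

Sorting bids: 56,000 (E) > 41,500 (G) > 36,000 (D) > 35,500 (I) > 6,500 (F) > 6,000 (H)
E is highest and takes the item; every bidder forfeits their bid.

E pays $56,000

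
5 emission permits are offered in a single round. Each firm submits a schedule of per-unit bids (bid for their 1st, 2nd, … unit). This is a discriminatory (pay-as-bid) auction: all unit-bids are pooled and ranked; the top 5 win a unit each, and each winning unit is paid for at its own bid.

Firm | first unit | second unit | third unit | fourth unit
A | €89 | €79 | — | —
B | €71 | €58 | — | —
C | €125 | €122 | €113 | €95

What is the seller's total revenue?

All unit-bids, highest first — top 5: 125 (C-1), 122 (C-2), 113 (C-3), 95 (C-4), 89 (A-1)
Next rejected bid: €79 (not a price — pay-as-bid).
Each winning unit pays its own bid.
Revenue = 125 + 122 + 113 + 95 + 89 = €544.

Total revenue: €544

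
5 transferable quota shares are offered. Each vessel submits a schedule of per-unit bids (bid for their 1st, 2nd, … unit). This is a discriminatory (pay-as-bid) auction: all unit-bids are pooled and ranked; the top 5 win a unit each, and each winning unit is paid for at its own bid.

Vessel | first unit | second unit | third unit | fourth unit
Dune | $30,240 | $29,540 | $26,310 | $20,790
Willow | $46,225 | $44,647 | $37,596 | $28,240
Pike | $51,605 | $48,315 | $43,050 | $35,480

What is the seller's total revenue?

Merging the schedules and taking the best 5: 51,605 (Pike-1), 48,315 (Pike-2), 46,225 (Willow-1), 44,647 (Willow-2), 43,050 (Pike-3)
Next rejected bid: $37,596 (not a price — pay-as-bid).
Each winning unit pays its own bid.
Revenue = 51,605 + 48,315 + 46,225 + 44,647 + 43,050 = $233,842.

Total revenue: $233,842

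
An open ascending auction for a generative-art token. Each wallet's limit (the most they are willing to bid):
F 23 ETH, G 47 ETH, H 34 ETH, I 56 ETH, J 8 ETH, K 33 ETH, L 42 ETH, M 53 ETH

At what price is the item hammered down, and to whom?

Sorting limits: 56 (I) > 53 (M) > 47 (G) > 42 (L) > 34 (H) > 33 (K) > …
Bidding ends when M exits at 53 ETH; I takes it.

I wins at 53 ETH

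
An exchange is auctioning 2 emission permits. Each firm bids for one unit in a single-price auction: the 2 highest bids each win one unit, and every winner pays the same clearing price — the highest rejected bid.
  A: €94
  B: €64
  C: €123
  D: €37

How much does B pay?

Ordering the bids: 123 (C), 94 (A), 64 (B), 37 (D)
Top 2: C, A.
Highest unsuccessful bid: €64 → clearing price.
B does not win → pays €0.

B pays €0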